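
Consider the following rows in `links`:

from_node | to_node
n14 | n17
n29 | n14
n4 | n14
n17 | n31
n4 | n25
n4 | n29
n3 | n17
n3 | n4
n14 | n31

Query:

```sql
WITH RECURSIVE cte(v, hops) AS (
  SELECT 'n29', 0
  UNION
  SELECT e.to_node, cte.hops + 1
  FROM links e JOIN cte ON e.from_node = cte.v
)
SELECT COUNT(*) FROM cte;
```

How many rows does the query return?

Base: (n29, hops=0).
Iteration 1: edges from {n29} -> (n14, hops=1).
Iteration 2: edges from {n14} -> (n17, hops=2), (n31, hops=2).
Iteration 3: edges from {n17,n31} -> (n31, hops=3).
Iteration 4: no outgoing edges from {n31}; recursion stops.
Total rows emitted: 5.

5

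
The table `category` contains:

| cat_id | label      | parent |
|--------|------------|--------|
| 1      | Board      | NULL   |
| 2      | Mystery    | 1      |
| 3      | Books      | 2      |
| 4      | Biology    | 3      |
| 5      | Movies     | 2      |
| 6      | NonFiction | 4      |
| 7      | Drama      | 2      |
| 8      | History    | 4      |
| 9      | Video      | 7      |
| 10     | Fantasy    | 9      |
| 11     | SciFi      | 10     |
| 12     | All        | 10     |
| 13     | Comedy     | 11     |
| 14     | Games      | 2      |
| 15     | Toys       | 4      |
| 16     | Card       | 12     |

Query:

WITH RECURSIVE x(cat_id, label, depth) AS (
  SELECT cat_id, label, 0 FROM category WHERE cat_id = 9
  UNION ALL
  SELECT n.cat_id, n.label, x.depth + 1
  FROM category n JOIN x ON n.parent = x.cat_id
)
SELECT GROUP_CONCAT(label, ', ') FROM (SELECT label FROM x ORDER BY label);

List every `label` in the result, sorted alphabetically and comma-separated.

All, Card, Comedy, Fantasy, SciFi, Video

Base: cat_id=9 (Video) at depth 0.
Iteration 1: rows with parent in {9} -> Fantasy (id 10, depth 1).
Iteration 2: rows with parent in {10} -> SciFi (id 11, depth 2), All (id 12, depth 2).
Iteration 3: rows with parent in {11,12} -> Comedy (id 13, depth 3), Card (id 16, depth 3).
Iteration 4: no rows with parent in {13,16}; recursion stops.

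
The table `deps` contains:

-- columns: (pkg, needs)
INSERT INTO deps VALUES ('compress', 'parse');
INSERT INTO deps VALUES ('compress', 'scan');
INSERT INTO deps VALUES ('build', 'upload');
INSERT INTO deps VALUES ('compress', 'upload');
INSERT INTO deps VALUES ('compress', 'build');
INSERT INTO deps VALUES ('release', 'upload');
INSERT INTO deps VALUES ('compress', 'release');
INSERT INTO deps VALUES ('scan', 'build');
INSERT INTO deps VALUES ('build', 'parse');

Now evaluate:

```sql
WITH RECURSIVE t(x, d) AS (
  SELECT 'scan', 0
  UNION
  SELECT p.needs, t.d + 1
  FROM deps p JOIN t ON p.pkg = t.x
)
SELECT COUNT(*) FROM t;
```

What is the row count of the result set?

Base: (scan, d=0).
Iteration 1: edges from {scan} -> (build, d=1).
Iteration 2: edges from {build} -> (parse, d=2), (upload, d=2).
Iteration 3: no outgoing edges from {parse,upload}; recursion stops.
Total rows emitted: 4.

4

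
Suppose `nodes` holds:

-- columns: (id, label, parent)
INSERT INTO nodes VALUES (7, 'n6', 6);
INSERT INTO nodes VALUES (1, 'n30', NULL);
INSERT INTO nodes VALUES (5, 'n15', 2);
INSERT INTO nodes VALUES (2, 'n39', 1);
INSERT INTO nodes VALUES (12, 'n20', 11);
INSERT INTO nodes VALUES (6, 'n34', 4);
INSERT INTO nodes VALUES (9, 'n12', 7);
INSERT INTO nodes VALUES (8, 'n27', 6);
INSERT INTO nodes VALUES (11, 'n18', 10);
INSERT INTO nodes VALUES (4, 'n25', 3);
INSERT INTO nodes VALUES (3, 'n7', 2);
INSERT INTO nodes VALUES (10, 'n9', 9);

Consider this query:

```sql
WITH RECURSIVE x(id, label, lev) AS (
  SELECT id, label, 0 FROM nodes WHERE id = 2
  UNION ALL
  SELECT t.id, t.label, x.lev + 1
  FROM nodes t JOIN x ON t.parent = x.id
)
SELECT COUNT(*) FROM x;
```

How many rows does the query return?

Base: id=2 (n39) at lev 0.
Iteration 1: rows with parent in {2} -> n7 (id 3, lev 1), n15 (id 5, lev 1).
Iteration 2: rows with parent in {3,5} -> n25 (id 4, lev 2).
Iteration 3: rows with parent in {4} -> n34 (id 6, lev 3).
Iteration 4: rows with parent in {6} -> n6 (id 7, lev 4), n27 (id 8, lev 4).
Iteration 5: rows with parent in {7,8} -> n12 (id 9, lev 5).
Iteration 6: rows with parent in {9} -> n9 (id 10, lev 6).
Iteration 7: rows with parent in {10} -> n18 (id 11, lev 7).
Iteration 8: rows with parent in {11} -> n20 (id 12, lev 8).
Iteration 9: no rows with parent in {12}; recursion stops.
Total rows emitted: 11.

11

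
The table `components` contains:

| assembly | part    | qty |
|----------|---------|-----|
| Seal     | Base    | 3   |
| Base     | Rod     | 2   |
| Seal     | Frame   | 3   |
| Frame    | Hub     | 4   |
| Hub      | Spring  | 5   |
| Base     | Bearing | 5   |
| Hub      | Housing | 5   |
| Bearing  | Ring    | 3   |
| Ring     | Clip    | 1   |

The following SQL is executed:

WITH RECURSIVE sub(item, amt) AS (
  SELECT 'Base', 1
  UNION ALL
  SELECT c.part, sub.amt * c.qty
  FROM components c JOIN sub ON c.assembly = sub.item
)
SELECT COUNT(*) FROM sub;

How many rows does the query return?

5

Base: (Base, amt=1).
Iteration 1: components of {Base} -> Bearing = 1*5 = 5, Rod = 1*2 = 2.
Iteration 2: components of {Bearing,Rod} -> Ring = 5*3 = 15.
Iteration 3: components of {Ring} -> Clip = 15*1 = 15.
Iteration 4: no further components; recursion stops.
Total rows emitted: 5.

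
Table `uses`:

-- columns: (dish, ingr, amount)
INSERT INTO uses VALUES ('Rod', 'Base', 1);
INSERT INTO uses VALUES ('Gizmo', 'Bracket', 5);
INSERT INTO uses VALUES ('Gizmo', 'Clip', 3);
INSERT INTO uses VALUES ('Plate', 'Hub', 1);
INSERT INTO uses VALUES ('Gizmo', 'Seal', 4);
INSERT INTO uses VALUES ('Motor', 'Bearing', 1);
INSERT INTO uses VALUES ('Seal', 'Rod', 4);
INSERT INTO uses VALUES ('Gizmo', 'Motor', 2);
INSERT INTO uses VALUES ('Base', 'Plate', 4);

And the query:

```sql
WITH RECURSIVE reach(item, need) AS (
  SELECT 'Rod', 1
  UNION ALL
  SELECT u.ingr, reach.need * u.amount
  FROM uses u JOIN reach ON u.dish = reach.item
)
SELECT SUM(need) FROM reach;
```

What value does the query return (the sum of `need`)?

Base: (Rod, need=1).
Iteration 1: components of {Rod} -> Base = 1*1 = 1.
Iteration 2: components of {Base} -> Plate = 1*4 = 4.
Iteration 3: components of {Plate} -> Hub = 4*1 = 4.
Iteration 4: no further components; recursion stops.
SUM(need) = 1 + 1 + 4 + 4 = 10.

10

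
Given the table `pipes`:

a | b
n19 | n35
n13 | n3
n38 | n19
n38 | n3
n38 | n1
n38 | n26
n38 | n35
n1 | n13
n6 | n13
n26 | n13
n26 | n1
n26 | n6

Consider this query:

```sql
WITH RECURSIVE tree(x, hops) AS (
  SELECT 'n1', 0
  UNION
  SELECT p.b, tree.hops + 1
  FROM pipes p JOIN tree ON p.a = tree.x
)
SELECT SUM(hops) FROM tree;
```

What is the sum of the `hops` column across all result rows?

Base: (n1, hops=0).
Iteration 1: edges from {n1} -> (n13, hops=1).
Iteration 2: edges from {n13} -> (n3, hops=2).
Iteration 3: no outgoing edges from {n3}; recursion stops.
SUM(hops) = 0 + 1 + 2 = 3.

3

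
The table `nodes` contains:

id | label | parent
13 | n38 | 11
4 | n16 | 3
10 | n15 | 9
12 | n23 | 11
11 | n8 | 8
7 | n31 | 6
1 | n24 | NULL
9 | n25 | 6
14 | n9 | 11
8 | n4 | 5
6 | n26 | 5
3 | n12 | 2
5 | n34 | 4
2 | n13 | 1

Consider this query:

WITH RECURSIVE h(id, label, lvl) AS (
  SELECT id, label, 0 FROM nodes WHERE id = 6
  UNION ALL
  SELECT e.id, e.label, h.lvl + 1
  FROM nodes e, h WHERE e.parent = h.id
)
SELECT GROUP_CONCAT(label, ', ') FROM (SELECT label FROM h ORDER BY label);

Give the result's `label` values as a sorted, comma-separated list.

Base: id=6 (n26) at lvl 0.
Iteration 1: rows with parent in {6} -> n31 (id 7, lvl 1), n25 (id 9, lvl 1).
Iteration 2: rows with parent in {7,9} -> n15 (id 10, lvl 2).
Iteration 3: no rows with parent in {10}; recursion stops.

n15, n25, n26, n31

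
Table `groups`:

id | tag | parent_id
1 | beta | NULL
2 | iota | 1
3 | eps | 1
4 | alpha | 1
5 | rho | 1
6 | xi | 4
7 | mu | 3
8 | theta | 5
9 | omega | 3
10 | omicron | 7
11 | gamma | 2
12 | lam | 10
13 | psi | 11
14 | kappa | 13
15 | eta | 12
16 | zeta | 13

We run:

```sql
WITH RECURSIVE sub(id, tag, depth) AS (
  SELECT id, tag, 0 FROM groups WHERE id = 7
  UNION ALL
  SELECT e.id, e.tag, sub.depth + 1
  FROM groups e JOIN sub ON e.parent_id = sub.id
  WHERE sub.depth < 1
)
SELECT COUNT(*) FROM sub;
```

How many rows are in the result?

Base: id=7 (mu) at depth 0.
Iteration 1: rows with parent_id in {7} -> omicron (id 10, depth 1).
Iteration 2: depth < 1 fails for all current rows; recursion stops.
Total rows emitted: 2.

2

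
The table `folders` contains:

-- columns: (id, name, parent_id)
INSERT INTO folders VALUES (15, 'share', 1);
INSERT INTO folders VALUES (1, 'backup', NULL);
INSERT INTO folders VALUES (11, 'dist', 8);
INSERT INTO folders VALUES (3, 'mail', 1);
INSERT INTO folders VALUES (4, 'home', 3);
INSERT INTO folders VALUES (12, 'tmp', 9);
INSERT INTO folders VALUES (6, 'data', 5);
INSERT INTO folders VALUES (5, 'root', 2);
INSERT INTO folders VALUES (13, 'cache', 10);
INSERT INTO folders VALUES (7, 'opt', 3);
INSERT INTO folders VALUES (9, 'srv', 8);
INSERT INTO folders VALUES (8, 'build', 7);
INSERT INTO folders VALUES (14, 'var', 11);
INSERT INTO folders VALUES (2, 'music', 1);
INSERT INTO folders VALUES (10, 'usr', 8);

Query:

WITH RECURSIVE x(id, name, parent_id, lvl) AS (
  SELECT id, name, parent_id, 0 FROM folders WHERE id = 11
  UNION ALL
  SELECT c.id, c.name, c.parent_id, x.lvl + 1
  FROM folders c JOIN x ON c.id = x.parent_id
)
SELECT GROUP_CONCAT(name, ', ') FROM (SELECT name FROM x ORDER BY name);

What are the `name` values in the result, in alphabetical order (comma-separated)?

Base: id=11 (dist), parent_id=8, lvl 0.
Iteration 1: join on id=8 -> build (id 8, parent_id=7, lvl 1).
Iteration 2: join on id=7 -> opt (id 7, parent_id=3, lvl 2).
Iteration 3: join on id=3 -> mail (id 3, parent_id=1, lvl 3).
Iteration 4: join on id=1 -> backup (id 1, parent_id=NULL, lvl 4).
Iteration 5: parent_id is NULL; no match; recursion stops.

backup, build, dist, mail, opt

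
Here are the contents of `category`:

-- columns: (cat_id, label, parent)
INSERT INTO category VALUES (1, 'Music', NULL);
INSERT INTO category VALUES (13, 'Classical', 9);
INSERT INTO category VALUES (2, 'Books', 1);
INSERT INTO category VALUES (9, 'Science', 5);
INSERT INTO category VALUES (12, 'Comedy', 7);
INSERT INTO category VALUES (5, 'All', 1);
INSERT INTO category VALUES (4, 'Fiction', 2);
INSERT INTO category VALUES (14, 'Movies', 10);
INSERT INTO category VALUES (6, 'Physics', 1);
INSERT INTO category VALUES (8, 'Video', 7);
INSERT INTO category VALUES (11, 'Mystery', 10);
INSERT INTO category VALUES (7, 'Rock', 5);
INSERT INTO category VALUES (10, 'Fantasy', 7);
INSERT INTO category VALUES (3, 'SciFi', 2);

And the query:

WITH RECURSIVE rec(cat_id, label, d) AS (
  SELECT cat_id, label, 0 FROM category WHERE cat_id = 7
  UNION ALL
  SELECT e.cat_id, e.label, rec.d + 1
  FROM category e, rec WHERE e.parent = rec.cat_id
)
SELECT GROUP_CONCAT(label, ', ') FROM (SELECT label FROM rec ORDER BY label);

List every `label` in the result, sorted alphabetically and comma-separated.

Comedy, Fantasy, Movies, Mystery, Rock, Video

Base: cat_id=7 (Rock) at d 0.
Iteration 1: rows with parent in {7} -> Video (id 8, d 1), Fantasy (id 10, d 1), Comedy (id 12, d 1).
Iteration 2: rows with parent in {8,10,12} -> Mystery (id 11, d 2), Movies (id 14, d 2).
Iteration 3: no rows with parent in {11,14}; recursion stops.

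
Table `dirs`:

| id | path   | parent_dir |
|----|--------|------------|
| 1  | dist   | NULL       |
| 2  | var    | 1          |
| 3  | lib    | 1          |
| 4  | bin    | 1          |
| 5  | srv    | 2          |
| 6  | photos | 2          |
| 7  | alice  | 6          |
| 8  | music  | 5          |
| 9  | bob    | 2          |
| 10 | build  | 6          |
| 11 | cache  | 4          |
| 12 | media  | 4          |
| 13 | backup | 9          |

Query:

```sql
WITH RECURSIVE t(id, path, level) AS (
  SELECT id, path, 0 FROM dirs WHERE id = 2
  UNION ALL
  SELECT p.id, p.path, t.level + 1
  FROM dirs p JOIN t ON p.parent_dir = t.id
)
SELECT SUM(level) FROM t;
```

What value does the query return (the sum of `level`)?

Base: id=2 (var) at level 0.
Iteration 1: rows with parent_dir in {2} -> srv (id 5, level 1), photos (id 6, level 1), bob (id 9, level 1).
Iteration 2: rows with parent_dir in {5,6,9} -> alice (id 7, level 2), music (id 8, level 2), build (id 10, level 2), backup (id 13, level 2).
Iteration 3: no rows with parent_dir in {7,8,10,13}; recursion stops.
SUM(level) = 0 + 1 + 1 + 1 + 2 + 2 + 2 + 2 = 11.

11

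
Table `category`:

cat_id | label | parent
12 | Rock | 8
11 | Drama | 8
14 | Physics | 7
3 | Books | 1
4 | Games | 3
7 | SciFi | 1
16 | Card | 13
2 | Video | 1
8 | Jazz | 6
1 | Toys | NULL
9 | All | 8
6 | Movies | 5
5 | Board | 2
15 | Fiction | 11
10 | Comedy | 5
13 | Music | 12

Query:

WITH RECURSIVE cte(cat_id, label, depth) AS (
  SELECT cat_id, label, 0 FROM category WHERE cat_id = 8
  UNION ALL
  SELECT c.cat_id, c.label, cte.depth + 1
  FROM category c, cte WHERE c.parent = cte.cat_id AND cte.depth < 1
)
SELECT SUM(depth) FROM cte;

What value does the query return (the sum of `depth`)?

Base: cat_id=8 (Jazz) at depth 0.
Iteration 1: rows with parent in {8} -> All (id 9, depth 1), Drama (id 11, depth 1), Rock (id 12, depth 1).
Iteration 2: depth < 1 fails for all current rows; recursion stops.
SUM(depth) = 0 + 1 + 1 + 1 = 3.

3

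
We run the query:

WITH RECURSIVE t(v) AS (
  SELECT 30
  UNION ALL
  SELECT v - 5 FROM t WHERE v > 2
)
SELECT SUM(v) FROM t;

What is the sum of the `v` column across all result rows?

105

Base: v=30.
Iteration 1: 30 > 2 holds -> v = 30 - 5 = 25.
Iteration 2: 25 > 2 holds -> v = 25 - 5 = 20.
Iteration 3: 20 > 2 holds -> v = 20 - 5 = 15.
Iteration 4: 15 > 2 holds -> v = 15 - 5 = 10.
Iteration 5: 10 > 2 holds -> v = 10 - 5 = 5.
Iteration 6: 5 > 2 holds -> v = 5 - 5 = 0.
Iteration 7: 0 > 2 fails; recursion stops.
SUM(v) = 30 + 25 + 20 + 15 + 10 + 5 + 0 = 105.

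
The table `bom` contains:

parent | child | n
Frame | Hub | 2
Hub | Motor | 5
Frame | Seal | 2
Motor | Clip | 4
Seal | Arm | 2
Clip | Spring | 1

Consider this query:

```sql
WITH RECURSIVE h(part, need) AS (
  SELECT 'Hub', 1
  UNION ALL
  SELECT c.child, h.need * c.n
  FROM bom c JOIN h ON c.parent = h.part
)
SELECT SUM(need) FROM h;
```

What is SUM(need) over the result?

46

Base: (Hub, need=1).
Iteration 1: components of {Hub} -> Motor = 1*5 = 5.
Iteration 2: components of {Motor} -> Clip = 5*4 = 20.
Iteration 3: components of {Clip} -> Spring = 20*1 = 20.
Iteration 4: no further components; recursion stops.
SUM(need) = 1 + 5 + 20 + 20 = 46.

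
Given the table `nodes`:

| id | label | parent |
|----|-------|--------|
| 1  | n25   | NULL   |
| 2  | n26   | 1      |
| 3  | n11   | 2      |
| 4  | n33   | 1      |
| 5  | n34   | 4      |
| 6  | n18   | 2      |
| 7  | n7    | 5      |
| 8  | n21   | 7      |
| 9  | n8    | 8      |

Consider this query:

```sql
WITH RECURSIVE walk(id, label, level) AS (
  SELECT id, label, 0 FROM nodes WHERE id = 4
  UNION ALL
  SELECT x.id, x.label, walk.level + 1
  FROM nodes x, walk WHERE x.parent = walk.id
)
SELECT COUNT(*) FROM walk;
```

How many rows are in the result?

Base: id=4 (n33) at level 0.
Iteration 1: rows with parent in {4} -> n34 (id 5, level 1).
Iteration 2: rows with parent in {5} -> n7 (id 7, level 2).
Iteration 3: rows with parent in {7} -> n21 (id 8, level 3).
Iteration 4: rows with parent in {8} -> n8 (id 9, level 4).
Iteration 5: no rows with parent in {9}; recursion stops.
Total rows emitted: 5.

5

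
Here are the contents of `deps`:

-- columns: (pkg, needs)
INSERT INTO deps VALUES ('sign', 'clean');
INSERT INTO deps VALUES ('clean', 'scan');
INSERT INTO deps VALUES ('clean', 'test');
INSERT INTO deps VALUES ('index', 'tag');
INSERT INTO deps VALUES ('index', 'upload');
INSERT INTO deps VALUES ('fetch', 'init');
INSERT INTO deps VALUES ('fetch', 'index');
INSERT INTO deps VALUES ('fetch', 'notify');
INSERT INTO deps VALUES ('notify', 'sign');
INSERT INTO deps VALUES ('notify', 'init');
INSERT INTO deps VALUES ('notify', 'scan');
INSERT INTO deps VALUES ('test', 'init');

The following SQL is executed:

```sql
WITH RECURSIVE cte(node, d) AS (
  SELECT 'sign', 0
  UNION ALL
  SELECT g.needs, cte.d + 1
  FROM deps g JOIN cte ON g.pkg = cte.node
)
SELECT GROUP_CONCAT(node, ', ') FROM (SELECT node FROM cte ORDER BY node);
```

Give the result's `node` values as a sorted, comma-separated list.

Base: (sign, d=0).
Iteration 1: edges from {sign} -> (clean, d=1).
Iteration 2: edges from {clean} -> (scan, d=2), (test, d=2).
Iteration 3: edges from {scan,test} -> (init, d=3).
Iteration 4: no outgoing edges from {init}; recursion stops.

clean, init, scan, sign, test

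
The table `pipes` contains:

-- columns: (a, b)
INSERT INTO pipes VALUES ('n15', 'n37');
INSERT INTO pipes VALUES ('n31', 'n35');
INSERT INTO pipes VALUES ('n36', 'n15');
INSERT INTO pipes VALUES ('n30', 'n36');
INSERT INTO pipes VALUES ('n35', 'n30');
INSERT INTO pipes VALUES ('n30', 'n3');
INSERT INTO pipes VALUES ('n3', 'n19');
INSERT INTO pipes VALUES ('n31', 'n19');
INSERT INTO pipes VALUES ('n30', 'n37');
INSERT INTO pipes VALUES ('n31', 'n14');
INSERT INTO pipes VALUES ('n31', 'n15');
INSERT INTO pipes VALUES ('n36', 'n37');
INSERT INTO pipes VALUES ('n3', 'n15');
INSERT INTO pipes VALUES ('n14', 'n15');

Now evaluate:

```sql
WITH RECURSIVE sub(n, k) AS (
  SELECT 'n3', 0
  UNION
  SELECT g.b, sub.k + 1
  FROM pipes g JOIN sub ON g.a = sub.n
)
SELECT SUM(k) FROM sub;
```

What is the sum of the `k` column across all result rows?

4

Base: (n3, k=0).
Iteration 1: edges from {n3} -> (n15, k=1), (n19, k=1).
Iteration 2: edges from {n15,n19} -> (n37, k=2).
Iteration 3: no outgoing edges from {n37}; recursion stops.
SUM(k) = 0 + 1 + 1 + 2 = 4.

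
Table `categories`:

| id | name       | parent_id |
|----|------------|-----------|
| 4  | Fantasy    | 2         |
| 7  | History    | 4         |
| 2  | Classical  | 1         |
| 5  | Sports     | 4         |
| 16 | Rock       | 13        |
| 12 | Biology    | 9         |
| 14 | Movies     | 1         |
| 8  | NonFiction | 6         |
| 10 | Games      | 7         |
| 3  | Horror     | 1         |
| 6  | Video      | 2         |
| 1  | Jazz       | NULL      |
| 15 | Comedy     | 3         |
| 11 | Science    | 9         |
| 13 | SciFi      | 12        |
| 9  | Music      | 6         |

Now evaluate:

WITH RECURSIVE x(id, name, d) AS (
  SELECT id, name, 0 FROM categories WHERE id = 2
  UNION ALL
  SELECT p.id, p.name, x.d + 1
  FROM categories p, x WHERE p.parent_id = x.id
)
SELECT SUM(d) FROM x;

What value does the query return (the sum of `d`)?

28

Base: id=2 (Classical) at d 0.
Iteration 1: rows with parent_id in {2} -> Fantasy (id 4, d 1), Video (id 6, d 1).
Iteration 2: rows with parent_id in {4,6} -> Sports (id 5, d 2), History (id 7, d 2), NonFiction (id 8, d 2), Music (id 9, d 2).
Iteration 3: rows with parent_id in {5,7,8,9} -> Games (id 10, d 3), Science (id 11, d 3), Biology (id 12, d 3).
Iteration 4: rows with parent_id in {10,11,12} -> SciFi (id 13, d 4).
Iteration 5: rows with parent_id in {13} -> Rock (id 16, d 5).
Iteration 6: no rows with parent_id in {16}; recursion stops.
SUM(d) = 0 + 1 + 1 + 2 + 2 + 2 + 2 + 3 + 3 + 3 + 4 + 5 = 28.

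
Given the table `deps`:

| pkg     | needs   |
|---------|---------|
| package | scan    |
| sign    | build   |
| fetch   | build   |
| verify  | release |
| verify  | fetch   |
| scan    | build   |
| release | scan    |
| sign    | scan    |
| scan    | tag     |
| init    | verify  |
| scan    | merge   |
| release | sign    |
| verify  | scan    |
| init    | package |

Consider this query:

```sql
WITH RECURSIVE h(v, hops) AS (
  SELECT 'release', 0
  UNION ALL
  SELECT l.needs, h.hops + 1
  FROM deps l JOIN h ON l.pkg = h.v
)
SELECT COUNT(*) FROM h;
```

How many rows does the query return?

11

Base: (release, hops=0).
Iteration 1: edges from {release} -> (scan, hops=1), (sign, hops=1).
Iteration 2: edges from {scan,sign} -> (build, hops=2) x2, (merge, hops=2), (scan, hops=2), (tag, hops=2). [UNION ALL keeps all 5 new rows, including repeats]
Iteration 3: edges from {build,merge,scan,tag} -> (build, hops=3), (merge, hops=3), (tag, hops=3).
Iteration 4: no outgoing edges from {build,merge,tag}; recursion stops.
Total rows emitted: 11.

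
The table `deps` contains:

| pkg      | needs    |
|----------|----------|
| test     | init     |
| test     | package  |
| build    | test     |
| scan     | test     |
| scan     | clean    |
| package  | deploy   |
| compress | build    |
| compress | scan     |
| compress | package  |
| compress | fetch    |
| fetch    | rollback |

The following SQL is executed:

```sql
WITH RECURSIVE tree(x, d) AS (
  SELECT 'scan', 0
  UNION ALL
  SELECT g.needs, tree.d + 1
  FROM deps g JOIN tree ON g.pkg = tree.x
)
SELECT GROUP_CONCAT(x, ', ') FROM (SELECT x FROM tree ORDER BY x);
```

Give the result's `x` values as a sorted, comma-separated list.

clean, deploy, init, package, scan, test

Base: (scan, d=0).
Iteration 1: edges from {scan} -> (clean, d=1), (test, d=1).
Iteration 2: edges from {clean,test} -> (init, d=2), (package, d=2).
Iteration 3: edges from {init,package} -> (deploy, d=3).
Iteration 4: no outgoing edges from {deploy}; recursion stops.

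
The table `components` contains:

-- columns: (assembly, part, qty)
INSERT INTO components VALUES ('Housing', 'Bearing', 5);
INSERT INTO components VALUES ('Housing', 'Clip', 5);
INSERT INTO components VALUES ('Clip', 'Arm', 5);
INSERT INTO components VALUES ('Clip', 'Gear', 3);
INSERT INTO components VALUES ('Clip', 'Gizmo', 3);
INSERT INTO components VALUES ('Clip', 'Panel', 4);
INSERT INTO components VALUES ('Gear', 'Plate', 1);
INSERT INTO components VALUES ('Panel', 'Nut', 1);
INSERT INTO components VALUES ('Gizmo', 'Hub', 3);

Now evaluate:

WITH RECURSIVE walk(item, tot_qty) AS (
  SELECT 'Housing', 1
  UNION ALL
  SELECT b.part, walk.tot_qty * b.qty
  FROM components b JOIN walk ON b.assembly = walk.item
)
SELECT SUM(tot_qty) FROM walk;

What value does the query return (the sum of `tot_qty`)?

Base: (Housing, tot_qty=1).
Iteration 1: components of {Housing} -> Bearing = 1*5 = 5, Clip = 1*5 = 5.
Iteration 2: components of {Bearing,Clip} -> Arm = 5*5 = 25, Gear = 5*3 = 15, Gizmo = 5*3 = 15, Panel = 5*4 = 20.
Iteration 3: components of {Arm,Gear,Gizmo,Panel} -> Hub = 15*3 = 45, Nut = 20*1 = 20, Plate = 15*1 = 15.
Iteration 4: no further components; recursion stops.
SUM(tot_qty) = 1 + 5 + 5 + 25 + 15 + 15 + 20 + 15 + 45 + 20 = 166.

166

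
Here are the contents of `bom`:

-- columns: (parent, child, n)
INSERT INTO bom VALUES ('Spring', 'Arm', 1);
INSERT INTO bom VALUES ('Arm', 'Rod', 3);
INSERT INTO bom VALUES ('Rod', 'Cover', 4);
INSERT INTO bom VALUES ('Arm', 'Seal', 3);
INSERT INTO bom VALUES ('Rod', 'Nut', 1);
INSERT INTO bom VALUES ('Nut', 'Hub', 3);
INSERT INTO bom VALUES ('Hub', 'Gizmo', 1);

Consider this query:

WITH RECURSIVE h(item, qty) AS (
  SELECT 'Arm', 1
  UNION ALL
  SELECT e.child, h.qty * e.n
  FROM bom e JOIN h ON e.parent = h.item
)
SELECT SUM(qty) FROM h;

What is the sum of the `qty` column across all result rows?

Base: (Arm, qty=1).
Iteration 1: components of {Arm} -> Rod = 1*3 = 3, Seal = 1*3 = 3.
Iteration 2: components of {Rod,Seal} -> Cover = 3*4 = 12, Nut = 3*1 = 3.
Iteration 3: components of {Cover,Nut} -> Hub = 3*3 = 9.
Iteration 4: components of {Hub} -> Gizmo = 9*1 = 9.
Iteration 5: no further components; recursion stops.
SUM(qty) = 1 + 3 + 3 + 12 + 3 + 9 + 9 = 40.

40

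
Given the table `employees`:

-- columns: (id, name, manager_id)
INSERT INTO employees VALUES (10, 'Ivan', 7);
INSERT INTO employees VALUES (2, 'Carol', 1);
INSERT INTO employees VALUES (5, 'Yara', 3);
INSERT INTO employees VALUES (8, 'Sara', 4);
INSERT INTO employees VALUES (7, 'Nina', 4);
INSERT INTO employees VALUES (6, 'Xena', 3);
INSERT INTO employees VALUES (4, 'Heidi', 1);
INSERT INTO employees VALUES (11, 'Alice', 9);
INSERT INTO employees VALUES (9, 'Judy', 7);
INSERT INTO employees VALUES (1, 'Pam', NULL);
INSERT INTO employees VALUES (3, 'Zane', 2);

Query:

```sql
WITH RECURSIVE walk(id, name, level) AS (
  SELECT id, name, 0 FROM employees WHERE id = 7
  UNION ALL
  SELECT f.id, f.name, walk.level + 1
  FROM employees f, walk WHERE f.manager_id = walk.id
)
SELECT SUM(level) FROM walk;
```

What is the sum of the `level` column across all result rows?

4

Base: id=7 (Nina) at level 0.
Iteration 1: rows with manager_id in {7} -> Judy (id 9, level 1), Ivan (id 10, level 1).
Iteration 2: rows with manager_id in {9,10} -> Alice (id 11, level 2).
Iteration 3: no rows with manager_id in {11}; recursion stops.
SUM(level) = 0 + 1 + 1 + 2 = 4.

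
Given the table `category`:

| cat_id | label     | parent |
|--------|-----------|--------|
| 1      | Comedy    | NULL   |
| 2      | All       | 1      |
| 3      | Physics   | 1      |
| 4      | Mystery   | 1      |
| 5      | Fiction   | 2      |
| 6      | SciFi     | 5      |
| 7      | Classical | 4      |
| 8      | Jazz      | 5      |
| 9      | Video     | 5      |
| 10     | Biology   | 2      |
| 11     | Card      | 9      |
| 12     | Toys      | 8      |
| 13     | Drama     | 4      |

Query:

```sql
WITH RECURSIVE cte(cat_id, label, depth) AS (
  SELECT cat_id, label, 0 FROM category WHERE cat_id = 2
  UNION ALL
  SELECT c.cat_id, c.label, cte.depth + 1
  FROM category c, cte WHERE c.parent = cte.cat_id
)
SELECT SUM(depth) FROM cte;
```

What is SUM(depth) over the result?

Base: cat_id=2 (All) at depth 0.
Iteration 1: rows with parent in {2} -> Fiction (id 5, depth 1), Biology (id 10, depth 1).
Iteration 2: rows with parent in {5,10} -> SciFi (id 6, depth 2), Jazz (id 8, depth 2), Video (id 9, depth 2).
Iteration 3: rows with parent in {6,8,9} -> Card (id 11, depth 3), Toys (id 12, depth 3).
Iteration 4: no rows with parent in {11,12}; recursion stops.
SUM(depth) = 0 + 1 + 1 + 2 + 2 + 2 + 3 + 3 = 14.

14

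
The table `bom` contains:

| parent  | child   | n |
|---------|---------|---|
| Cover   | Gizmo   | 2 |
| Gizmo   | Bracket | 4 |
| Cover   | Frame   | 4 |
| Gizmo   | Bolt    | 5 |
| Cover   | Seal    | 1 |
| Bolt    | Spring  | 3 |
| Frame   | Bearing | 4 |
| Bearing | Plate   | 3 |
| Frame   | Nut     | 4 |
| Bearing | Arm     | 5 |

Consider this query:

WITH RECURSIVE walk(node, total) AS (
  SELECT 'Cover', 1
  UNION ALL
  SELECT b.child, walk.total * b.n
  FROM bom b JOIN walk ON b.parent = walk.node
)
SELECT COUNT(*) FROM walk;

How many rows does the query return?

11

Base: (Cover, total=1).
Iteration 1: components of {Cover} -> Frame = 1*4 = 4, Gizmo = 1*2 = 2, Seal = 1*1 = 1.
Iteration 2: components of {Frame,Gizmo,Seal} -> Bearing = 4*4 = 16, Bolt = 2*5 = 10, Bracket = 2*4 = 8, Nut = 4*4 = 16.
Iteration 3: components of {Bearing,Bolt,Bracket,Nut} -> Arm = 16*5 = 80, Plate = 16*3 = 48, Spring = 10*3 = 30.
Iteration 4: no further components; recursion stops.
Total rows emitted: 11.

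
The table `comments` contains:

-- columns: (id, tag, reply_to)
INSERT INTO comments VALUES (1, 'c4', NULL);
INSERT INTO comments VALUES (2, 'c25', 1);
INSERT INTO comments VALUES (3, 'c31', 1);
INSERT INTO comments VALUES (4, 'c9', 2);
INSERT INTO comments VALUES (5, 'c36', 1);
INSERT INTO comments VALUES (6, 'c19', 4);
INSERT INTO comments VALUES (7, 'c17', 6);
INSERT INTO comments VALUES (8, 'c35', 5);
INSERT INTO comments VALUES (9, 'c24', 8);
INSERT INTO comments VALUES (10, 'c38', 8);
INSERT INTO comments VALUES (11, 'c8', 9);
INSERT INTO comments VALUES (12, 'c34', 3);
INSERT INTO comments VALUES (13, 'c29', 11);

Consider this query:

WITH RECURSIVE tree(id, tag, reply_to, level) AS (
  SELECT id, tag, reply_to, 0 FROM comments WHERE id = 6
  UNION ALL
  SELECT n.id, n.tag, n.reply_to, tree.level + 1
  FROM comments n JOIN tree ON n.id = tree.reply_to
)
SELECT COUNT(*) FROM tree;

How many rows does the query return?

4

Base: id=6 (c19), reply_to=4, level 0.
Iteration 1: join on id=4 -> c9 (id 4, reply_to=2, level 1).
Iteration 2: join on id=2 -> c25 (id 2, reply_to=1, level 2).
Iteration 3: join on id=1 -> c4 (id 1, reply_to=NULL, level 3).
Iteration 4: reply_to is NULL; no match; recursion stops.
Total rows emitted: 4.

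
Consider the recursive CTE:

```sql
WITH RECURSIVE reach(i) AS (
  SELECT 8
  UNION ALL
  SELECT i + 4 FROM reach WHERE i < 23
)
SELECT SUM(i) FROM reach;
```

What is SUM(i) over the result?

80

Base: i=8.
Iteration 1: 8 < 23 holds -> i = 8 + 4 = 12.
Iteration 2: 12 < 23 holds -> i = 12 + 4 = 16.
Iteration 3: 16 < 23 holds -> i = 16 + 4 = 20.
Iteration 4: 20 < 23 holds -> i = 20 + 4 = 24.
Iteration 5: 24 < 23 fails; recursion stops.
SUM(i) = 8 + 12 + 16 + 20 + 24 = 80.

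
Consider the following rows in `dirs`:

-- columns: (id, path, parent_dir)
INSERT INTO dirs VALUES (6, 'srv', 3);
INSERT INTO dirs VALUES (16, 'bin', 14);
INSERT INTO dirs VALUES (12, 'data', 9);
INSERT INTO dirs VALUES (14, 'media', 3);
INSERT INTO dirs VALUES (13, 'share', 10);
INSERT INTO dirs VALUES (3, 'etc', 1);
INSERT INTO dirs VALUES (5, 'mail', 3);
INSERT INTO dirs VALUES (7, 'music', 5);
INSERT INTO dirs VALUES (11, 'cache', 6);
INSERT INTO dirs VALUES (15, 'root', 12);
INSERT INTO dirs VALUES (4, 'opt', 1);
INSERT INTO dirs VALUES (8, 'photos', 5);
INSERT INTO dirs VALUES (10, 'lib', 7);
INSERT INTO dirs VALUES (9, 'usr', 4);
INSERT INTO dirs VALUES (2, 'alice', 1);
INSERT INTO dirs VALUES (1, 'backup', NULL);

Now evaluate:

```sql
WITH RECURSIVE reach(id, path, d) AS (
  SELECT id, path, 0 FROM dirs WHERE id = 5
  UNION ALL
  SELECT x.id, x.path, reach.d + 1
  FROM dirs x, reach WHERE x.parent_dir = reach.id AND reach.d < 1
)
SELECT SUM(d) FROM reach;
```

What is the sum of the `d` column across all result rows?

Base: id=5 (mail) at d 0.
Iteration 1: rows with parent_dir in {5} -> music (id 7, d 1), photos (id 8, d 1).
Iteration 2: d < 1 fails for all current rows; recursion stops.
SUM(d) = 0 + 1 + 1 = 2.

2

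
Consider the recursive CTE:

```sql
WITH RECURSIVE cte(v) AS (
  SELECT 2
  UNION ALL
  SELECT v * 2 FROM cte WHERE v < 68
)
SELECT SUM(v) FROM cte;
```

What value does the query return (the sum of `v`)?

254

Base: v=2.
Iteration 1: 2 < 68 holds -> v = 2 * 2 = 4.
Iteration 2: 4 < 68 holds -> v = 4 * 2 = 8.
Iteration 3: 8 < 68 holds -> v = 8 * 2 = 16.
Iteration 4: 16 < 68 holds -> v = 16 * 2 = 32.
Iteration 5: 32 < 68 holds -> v = 32 * 2 = 64.
Iteration 6: 64 < 68 holds -> v = 64 * 2 = 128.
Iteration 7: 128 < 68 fails; recursion stops.
SUM(v) = 2 + 4 + 8 + 16 + 32 + 64 + 128 = 254.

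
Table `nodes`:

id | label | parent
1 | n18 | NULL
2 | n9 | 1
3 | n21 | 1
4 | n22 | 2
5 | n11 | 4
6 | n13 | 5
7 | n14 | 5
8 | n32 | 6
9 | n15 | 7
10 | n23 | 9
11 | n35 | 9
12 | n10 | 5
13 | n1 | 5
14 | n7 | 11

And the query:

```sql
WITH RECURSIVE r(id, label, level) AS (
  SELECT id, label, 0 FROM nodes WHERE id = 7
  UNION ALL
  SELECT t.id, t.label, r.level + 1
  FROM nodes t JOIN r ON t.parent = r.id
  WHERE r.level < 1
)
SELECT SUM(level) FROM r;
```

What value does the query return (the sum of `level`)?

1

Base: id=7 (n14) at level 0.
Iteration 1: rows with parent in {7} -> n15 (id 9, level 1).
Iteration 2: level < 1 fails for all current rows; recursion stops.
SUM(level) = 0 + 1 = 1.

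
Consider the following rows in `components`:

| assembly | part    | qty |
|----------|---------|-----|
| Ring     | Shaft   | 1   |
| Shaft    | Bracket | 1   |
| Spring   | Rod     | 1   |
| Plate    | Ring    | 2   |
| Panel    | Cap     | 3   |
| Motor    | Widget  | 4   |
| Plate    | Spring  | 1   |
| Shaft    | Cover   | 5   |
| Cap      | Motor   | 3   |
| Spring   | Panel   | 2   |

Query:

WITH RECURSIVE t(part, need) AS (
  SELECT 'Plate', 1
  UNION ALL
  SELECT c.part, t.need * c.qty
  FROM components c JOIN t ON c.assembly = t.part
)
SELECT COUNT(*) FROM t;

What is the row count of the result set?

Base: (Plate, need=1).
Iteration 1: components of {Plate} -> Ring = 1*2 = 2, Spring = 1*1 = 1.
Iteration 2: components of {Ring,Spring} -> Panel = 1*2 = 2, Rod = 1*1 = 1, Shaft = 2*1 = 2.
Iteration 3: components of {Panel,Rod,Shaft} -> Bracket = 2*1 = 2, Cap = 2*3 = 6, Cover = 2*5 = 10.
Iteration 4: components of {Bracket,Cap,Cover} -> Motor = 6*3 = 18.
Iteration 5: components of {Motor} -> Widget = 18*4 = 72.
Iteration 6: no further components; recursion stops.
Total rows emitted: 11.

11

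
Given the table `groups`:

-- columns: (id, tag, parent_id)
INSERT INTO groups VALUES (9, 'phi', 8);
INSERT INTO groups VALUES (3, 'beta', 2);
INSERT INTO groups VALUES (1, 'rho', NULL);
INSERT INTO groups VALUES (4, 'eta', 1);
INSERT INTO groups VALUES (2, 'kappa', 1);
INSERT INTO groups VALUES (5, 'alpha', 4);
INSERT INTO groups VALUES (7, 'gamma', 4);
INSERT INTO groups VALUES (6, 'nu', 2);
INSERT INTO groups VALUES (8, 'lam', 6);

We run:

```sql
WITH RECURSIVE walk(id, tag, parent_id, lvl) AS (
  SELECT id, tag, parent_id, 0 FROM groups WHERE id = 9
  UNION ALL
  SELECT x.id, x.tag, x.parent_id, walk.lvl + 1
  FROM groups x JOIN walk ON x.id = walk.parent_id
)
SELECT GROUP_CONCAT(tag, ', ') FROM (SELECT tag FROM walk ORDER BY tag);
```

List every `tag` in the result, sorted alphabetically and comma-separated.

kappa, lam, nu, phi, rho

Base: id=9 (phi), parent_id=8, lvl 0.
Iteration 1: join on id=8 -> lam (id 8, parent_id=6, lvl 1).
Iteration 2: join on id=6 -> nu (id 6, parent_id=2, lvl 2).
Iteration 3: join on id=2 -> kappa (id 2, parent_id=1, lvl 3).
Iteration 4: join on id=1 -> rho (id 1, parent_id=NULL, lvl 4).
Iteration 5: parent_id is NULL; no match; recursion stops.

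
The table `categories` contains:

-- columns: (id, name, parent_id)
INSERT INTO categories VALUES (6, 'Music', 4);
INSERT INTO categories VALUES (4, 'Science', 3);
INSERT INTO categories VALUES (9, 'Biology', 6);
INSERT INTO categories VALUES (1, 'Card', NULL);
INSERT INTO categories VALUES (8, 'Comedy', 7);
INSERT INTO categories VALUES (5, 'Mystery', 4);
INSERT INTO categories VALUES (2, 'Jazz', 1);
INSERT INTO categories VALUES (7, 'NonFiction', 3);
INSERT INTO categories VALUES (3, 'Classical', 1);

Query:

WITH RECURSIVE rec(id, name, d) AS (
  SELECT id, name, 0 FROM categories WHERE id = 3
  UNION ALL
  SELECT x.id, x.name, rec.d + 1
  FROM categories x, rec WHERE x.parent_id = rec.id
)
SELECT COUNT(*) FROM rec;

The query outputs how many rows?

Base: id=3 (Classical) at d 0.
Iteration 1: rows with parent_id in {3} -> Science (id 4, d 1), NonFiction (id 7, d 1).
Iteration 2: rows with parent_id in {4,7} -> Mystery (id 5, d 2), Music (id 6, d 2), Comedy (id 8, d 2).
Iteration 3: rows with parent_id in {5,6,8} -> Biology (id 9, d 3).
Iteration 4: no rows with parent_id in {9}; recursion stops.
Total rows emitted: 7.

7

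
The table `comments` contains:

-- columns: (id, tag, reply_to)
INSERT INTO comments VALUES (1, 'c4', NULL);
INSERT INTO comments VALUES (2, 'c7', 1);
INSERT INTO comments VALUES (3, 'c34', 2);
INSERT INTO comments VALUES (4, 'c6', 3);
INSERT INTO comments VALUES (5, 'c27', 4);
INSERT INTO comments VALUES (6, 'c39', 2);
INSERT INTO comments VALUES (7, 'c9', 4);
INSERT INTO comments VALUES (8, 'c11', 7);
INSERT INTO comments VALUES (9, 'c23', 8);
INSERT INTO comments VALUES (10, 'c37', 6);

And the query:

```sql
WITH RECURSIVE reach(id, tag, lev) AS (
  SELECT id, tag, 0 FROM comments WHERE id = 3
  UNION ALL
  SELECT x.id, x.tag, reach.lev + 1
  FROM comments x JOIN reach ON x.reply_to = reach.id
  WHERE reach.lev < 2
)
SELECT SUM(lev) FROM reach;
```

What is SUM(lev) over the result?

Base: id=3 (c34) at lev 0.
Iteration 1: rows with reply_to in {3} -> c6 (id 4, lev 1).
Iteration 2: rows with reply_to in {4} -> c27 (id 5, lev 2), c9 (id 7, lev 2).
Iteration 3: lev < 2 fails for all current rows; recursion stops.
SUM(lev) = 0 + 1 + 2 + 2 = 5.

5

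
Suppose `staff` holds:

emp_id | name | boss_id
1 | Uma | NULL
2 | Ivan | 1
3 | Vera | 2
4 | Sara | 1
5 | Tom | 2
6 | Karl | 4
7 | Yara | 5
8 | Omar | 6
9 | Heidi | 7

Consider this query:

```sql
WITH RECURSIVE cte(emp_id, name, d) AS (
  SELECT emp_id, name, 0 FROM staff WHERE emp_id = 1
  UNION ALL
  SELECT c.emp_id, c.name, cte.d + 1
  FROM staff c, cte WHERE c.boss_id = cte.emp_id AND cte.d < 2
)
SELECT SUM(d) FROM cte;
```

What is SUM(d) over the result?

Base: emp_id=1 (Uma) at d 0.
Iteration 1: rows with boss_id in {1} -> Ivan (id 2, d 1), Sara (id 4, d 1).
Iteration 2: rows with boss_id in {2,4} -> Vera (id 3, d 2), Tom (id 5, d 2), Karl (id 6, d 2).
Iteration 3: d < 2 fails for all current rows; recursion stops.
SUM(d) = 0 + 1 + 1 + 2 + 2 + 2 = 8.

8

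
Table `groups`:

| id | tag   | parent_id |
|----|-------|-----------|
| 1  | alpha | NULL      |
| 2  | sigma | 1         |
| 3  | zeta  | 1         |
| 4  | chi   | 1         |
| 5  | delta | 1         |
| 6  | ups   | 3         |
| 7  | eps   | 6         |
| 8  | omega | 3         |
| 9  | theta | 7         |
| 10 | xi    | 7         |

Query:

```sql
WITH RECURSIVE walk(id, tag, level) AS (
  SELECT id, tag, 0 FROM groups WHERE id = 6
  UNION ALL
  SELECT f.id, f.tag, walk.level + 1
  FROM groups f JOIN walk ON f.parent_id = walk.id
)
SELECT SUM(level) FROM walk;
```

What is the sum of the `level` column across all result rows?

5

Base: id=6 (ups) at level 0.
Iteration 1: rows with parent_id in {6} -> eps (id 7, level 1).
Iteration 2: rows with parent_id in {7} -> theta (id 9, level 2), xi (id 10, level 2).
Iteration 3: no rows with parent_id in {9,10}; recursion stops.
SUM(level) = 0 + 1 + 2 + 2 = 5.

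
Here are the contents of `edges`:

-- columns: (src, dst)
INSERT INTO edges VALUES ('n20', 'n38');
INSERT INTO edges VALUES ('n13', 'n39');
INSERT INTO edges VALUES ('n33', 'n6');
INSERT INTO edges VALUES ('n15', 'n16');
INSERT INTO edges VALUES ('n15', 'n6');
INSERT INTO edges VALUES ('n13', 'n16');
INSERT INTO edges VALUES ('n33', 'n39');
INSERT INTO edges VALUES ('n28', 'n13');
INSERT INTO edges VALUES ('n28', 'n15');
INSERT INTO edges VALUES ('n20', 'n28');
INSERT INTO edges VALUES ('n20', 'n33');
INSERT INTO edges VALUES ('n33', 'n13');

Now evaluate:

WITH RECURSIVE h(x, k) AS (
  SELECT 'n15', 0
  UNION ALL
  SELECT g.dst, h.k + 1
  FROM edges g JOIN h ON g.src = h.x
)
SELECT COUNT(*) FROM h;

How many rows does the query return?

3

Base: (n15, k=0).
Iteration 1: edges from {n15} -> (n16, k=1), (n6, k=1).
Iteration 2: no outgoing edges from {n16,n6}; recursion stops.
Total rows emitted: 3.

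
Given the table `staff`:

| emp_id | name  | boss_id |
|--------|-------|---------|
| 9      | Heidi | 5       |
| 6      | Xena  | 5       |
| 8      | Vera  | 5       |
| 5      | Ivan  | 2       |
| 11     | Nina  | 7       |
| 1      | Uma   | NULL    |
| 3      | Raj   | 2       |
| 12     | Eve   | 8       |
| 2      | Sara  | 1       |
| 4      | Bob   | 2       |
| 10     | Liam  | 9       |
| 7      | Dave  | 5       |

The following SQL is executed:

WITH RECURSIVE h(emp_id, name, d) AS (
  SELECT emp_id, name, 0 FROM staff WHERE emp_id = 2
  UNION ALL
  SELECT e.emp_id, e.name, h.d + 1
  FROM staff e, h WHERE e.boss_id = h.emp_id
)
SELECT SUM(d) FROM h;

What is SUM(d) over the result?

Base: emp_id=2 (Sara) at d 0.
Iteration 1: rows with boss_id in {2} -> Raj (id 3, d 1), Bob (id 4, d 1), Ivan (id 5, d 1).
Iteration 2: rows with boss_id in {3,4,5} -> Xena (id 6, d 2), Dave (id 7, d 2), Vera (id 8, d 2), Heidi (id 9, d 2).
Iteration 3: rows with boss_id in {6,7,8,9} -> Liam (id 10, d 3), Nina (id 11, d 3), Eve (id 12, d 3).
Iteration 4: no rows with boss_id in {10,11,12}; recursion stops.
SUM(d) = 0 + 1 + 1 + 1 + 2 + 2 + 2 + 2 + 3 + 3 + 3 = 20.

20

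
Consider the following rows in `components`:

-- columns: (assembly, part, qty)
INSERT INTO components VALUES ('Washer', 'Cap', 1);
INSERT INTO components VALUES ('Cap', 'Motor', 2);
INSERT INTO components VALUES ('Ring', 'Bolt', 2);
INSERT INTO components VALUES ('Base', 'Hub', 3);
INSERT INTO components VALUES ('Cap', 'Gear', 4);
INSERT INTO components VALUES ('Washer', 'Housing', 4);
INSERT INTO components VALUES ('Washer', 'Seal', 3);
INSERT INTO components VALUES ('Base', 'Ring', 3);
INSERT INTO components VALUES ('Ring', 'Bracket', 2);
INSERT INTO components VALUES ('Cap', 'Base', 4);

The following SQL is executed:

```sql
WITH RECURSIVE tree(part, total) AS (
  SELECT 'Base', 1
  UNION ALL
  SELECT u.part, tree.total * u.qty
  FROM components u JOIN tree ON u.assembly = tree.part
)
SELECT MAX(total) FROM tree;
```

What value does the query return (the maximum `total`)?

6

Base: (Base, total=1).
Iteration 1: components of {Base} -> Hub = 1*3 = 3, Ring = 1*3 = 3.
Iteration 2: components of {Hub,Ring} -> Bolt = 3*2 = 6, Bracket = 3*2 = 6.
Iteration 3: no further components; recursion stops.
total values: 1, 3, 3, 6, 6; the maximum is 6.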